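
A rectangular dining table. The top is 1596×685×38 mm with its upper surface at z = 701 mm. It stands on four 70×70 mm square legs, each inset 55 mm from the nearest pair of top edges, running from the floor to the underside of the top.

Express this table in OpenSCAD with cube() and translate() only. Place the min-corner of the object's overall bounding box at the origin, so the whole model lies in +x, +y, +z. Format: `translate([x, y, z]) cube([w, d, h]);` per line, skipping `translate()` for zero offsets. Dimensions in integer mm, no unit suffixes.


translate([0, 0, 663]) cube([1596, 685, 38]);
translate([55, 55, 0]) cube([70, 70, 663]);
translate([1471, 55, 0]) cube([70, 70, 663]);
translate([55, 560, 0]) cube([70, 70, 663]);
translate([1471, 560, 0]) cube([70, 70, 663]);


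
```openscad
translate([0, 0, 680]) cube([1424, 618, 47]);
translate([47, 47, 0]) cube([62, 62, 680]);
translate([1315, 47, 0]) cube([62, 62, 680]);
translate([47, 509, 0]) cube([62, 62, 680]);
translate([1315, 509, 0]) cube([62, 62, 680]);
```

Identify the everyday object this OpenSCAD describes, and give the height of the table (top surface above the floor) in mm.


A table. The table height is 727 mm.

A 1424×618×47 slab sits at z = 680 on four 62 mm square posts — a table. The top surface is at 680 + 47 = 727 mm.


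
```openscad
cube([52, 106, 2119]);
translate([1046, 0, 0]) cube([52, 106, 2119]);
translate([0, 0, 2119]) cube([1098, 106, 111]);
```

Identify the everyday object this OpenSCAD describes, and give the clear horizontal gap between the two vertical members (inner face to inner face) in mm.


A door frame. The clear opening width is 994 mm.

Two 2119 mm tall posts with a header on top — a door frame. The left jamb is 52 mm wide at x = 0; the right jamb starts at x = 1046. The clear opening is 1046 − 52 = 994 mm.


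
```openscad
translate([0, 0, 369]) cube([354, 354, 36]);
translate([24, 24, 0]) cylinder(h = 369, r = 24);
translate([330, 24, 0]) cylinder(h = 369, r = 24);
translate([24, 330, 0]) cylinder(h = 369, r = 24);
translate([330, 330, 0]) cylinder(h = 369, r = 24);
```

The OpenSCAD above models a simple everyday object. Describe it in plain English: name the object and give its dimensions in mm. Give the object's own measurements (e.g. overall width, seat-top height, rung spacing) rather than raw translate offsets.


A four-legged stool. The seat is a 354×354×36 mm slab whose top surface is at z = 405 mm; four round legs, each 48 mm in diameter, run from the floor (z = 0) to the underside of the seat, each leg's axis is inset half a diameter from the nearest pair of seat edges (so the leg's bounding box is flush with the corner).


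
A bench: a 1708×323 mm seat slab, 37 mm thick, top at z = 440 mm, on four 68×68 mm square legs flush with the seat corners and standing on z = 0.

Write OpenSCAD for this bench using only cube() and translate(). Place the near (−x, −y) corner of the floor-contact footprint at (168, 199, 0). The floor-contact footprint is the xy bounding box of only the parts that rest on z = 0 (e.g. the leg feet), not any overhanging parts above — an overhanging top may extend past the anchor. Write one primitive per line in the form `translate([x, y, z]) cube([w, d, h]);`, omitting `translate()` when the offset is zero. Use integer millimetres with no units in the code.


translate([168, 199, 403]) cube([1708, 323, 37]);
translate([168, 199, 0]) cube([68, 68, 403]);
translate([168, 454, 0]) cube([68, 68, 403]);
translate([1808, 199, 0]) cube([68, 68, 403]);
translate([1808, 454, 0]) cube([68, 68, 403]);


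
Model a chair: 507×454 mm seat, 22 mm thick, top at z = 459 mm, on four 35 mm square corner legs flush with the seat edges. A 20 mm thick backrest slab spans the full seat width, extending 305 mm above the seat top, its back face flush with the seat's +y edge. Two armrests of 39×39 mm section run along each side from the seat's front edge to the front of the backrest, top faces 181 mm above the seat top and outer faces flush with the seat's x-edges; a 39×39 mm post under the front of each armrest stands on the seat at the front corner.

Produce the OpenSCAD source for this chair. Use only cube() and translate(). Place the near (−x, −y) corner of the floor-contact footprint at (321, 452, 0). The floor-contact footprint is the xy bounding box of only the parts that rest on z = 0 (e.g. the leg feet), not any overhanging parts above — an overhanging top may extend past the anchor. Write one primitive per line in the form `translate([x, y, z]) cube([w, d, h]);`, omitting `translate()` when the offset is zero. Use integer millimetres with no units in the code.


// leg_h = 459 - 22 = 437
// arm post h = 181 - 39 = 142
translate([321, 452, 437]) cube([507, 454, 22]);
translate([321, 452, 0]) cube([35, 35, 437]);
translate([793, 452, 0]) cube([35, 35, 437]);
translate([321, 871, 0]) cube([35, 35, 437]);
translate([793, 871, 0]) cube([35, 35, 437]);
translate([321, 886, 459]) cube([507, 20, 305]);
translate([321, 452, 601]) cube([39, 434, 39]);
translate([789, 452, 601]) cube([39, 434, 39]);
translate([321, 452, 459]) cube([39, 39, 142]);
translate([789, 452, 459]) cube([39, 39, 142]);


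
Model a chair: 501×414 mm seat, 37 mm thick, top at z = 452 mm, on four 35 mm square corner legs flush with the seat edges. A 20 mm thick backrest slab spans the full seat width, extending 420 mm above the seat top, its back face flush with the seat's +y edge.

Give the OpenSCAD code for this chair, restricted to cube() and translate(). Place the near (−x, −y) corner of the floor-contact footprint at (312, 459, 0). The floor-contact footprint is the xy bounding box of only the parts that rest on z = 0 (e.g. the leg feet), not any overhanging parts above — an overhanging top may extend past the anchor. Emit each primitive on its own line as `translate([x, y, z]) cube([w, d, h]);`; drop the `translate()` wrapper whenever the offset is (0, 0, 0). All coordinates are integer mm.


translate([312, 459, 415]) cube([501, 414, 37]);
translate([312, 459, 0]) cube([35, 35, 415]);
translate([778, 459, 0]) cube([35, 35, 415]);
translate([312, 838, 0]) cube([35, 35, 415]);
translate([778, 838, 0]) cube([35, 35, 415]);
translate([312, 853, 452]) cube([501, 20, 420]);


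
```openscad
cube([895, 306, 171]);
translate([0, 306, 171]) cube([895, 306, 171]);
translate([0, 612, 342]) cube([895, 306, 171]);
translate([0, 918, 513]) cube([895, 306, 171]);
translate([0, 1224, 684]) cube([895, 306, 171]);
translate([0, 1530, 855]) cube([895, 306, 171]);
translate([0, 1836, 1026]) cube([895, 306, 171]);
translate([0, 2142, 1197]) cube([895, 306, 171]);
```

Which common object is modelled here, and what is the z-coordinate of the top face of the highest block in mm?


A staircase. The total rise is 1368 mm.

8 identical blocks, each offset up and back from the previous — a staircase. Each step is 171 mm tall and there are 8 of them, so the total rise is 8 × 171 = 1368 mm.


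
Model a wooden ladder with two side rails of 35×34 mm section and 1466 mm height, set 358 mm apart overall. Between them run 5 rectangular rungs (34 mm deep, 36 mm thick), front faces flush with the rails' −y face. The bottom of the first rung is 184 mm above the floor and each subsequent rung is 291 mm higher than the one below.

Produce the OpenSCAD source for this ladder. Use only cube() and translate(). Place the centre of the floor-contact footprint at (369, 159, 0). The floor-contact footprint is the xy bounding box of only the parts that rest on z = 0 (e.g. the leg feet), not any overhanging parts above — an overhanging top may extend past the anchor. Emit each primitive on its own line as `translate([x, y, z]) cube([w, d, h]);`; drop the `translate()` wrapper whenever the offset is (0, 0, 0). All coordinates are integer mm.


translate([190, 142, 0]) cube([35, 34, 1466]);
translate([513, 142, 0]) cube([35, 34, 1466]);
translate([225, 142, 184]) cube([288, 34, 36]);
translate([225, 142, 475]) cube([288, 34, 36]);
translate([225, 142, 766]) cube([288, 34, 36]);
translate([225, 142, 1057]) cube([288, 34, 36]);
translate([225, 142, 1348]) cube([288, 34, 36]);


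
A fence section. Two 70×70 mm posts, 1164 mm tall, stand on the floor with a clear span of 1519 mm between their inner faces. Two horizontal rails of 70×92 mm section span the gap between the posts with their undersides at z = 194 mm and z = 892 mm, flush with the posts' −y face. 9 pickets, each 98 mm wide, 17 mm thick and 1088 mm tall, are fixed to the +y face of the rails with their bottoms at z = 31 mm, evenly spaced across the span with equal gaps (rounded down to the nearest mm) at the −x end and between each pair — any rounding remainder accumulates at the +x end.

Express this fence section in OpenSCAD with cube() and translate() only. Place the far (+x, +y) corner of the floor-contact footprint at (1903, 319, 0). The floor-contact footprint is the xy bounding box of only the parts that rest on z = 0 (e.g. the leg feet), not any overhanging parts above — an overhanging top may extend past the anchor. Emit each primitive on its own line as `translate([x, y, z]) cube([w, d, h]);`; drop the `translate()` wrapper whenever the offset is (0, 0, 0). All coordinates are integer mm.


translate([244, 249, 0]) cube([70, 70, 1164]);
translate([1833, 249, 0]) cube([70, 70, 1164]);
translate([314, 249, 194]) cube([1519, 70, 92]);
translate([314, 249, 892]) cube([1519, 70, 92]);
translate([377, 319, 31]) cube([98, 17, 1088]);
translate([538, 319, 31]) cube([98, 17, 1088]);
translate([699, 319, 31]) cube([98, 17, 1088]);
translate([860, 319, 31]) cube([98, 17, 1088]);
translate([1021, 319, 31]) cube([98, 17, 1088]);
translate([1182, 319, 31]) cube([98, 17, 1088]);
translate([1343, 319, 31]) cube([98, 17, 1088]);
translate([1504, 319, 31]) cube([98, 17, 1088]);
translate([1665, 319, 31]) cube([98, 17, 1088]);


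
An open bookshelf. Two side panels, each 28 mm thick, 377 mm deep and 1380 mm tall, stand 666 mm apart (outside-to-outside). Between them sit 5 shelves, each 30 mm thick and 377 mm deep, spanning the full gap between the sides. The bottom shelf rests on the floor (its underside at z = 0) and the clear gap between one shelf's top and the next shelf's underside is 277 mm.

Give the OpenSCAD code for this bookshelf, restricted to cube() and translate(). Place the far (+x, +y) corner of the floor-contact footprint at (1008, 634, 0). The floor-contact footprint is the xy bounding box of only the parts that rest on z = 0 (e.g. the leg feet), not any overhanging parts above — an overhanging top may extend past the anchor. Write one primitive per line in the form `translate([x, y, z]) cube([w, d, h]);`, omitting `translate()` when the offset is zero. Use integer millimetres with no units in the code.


translate([342, 257, 0]) cube([28, 377, 1380]);
translate([980, 257, 0]) cube([28, 377, 1380]);
translate([370, 257, 0]) cube([610, 377, 30]);
translate([370, 257, 307]) cube([610, 377, 30]);
translate([370, 257, 614]) cube([610, 377, 30]);
translate([370, 257, 921]) cube([610, 377, 30]);
translate([370, 257, 1228]) cube([610, 377, 30]);


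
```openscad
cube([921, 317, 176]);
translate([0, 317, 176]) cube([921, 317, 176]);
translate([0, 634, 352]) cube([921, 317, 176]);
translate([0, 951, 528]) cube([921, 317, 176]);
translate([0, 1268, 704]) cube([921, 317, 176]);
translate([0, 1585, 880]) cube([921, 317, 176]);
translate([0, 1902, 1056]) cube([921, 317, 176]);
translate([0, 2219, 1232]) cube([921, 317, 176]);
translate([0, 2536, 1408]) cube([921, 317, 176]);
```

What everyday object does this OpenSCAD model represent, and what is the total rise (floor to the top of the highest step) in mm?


A staircase. The total rise is 1584 mm.

9 identical blocks, each offset up and back from the previous — a staircase. Each step is 176 mm tall and there are 9 of them, so the total rise is 9 × 176 = 1584 mm.


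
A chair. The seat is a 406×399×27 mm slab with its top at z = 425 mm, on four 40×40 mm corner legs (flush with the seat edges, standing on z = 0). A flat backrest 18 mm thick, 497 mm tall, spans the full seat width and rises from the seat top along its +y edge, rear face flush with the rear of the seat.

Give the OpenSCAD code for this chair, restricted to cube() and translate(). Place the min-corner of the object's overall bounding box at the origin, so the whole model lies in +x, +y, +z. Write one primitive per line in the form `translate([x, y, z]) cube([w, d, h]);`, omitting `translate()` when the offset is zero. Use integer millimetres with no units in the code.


translate([0, 0, 398]) cube([406, 399, 27]);
cube([40, 40, 398]);
translate([366, 0, 0]) cube([40, 40, 398]);
translate([0, 359, 0]) cube([40, 40, 398]);
translate([366, 359, 0]) cube([40, 40, 398]);
translate([0, 381, 425]) cube([406, 18, 497]);


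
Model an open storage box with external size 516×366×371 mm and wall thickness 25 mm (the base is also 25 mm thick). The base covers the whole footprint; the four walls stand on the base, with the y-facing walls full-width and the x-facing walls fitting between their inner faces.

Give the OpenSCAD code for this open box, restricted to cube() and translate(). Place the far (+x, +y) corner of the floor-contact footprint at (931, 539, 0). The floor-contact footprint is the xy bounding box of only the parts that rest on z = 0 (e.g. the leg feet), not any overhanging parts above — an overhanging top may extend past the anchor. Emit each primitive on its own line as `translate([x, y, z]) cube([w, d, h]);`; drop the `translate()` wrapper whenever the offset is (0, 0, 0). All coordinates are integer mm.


translate([415, 173, 0]) cube([516, 366, 25]);
translate([415, 173, 25]) cube([516, 25, 346]);
translate([415, 514, 25]) cube([516, 25, 346]);
translate([415, 198, 25]) cube([25, 316, 346]);
translate([906, 198, 25]) cube([25, 316, 346]);


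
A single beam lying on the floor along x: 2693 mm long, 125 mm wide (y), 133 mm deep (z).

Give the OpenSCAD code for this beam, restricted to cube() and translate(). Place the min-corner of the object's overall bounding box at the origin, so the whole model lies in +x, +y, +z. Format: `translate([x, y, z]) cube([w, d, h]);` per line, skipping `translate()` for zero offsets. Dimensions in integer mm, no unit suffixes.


cube([2693, 125, 133]);


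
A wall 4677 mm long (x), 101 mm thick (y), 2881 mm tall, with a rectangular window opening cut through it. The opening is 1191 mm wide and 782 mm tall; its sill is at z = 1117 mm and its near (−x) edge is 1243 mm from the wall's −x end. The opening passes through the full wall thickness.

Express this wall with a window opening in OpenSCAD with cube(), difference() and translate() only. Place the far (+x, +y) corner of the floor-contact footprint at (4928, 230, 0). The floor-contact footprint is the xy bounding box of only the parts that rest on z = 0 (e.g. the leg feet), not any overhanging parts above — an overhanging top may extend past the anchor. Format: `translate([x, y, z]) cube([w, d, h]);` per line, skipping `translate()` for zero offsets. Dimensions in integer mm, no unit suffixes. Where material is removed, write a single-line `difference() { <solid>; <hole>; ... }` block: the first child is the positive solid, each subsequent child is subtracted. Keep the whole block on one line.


difference() { translate([251, 129, 0]) cube([4677, 101, 2881]); translate([1494, 129, 1117]) cube([1191, 101, 782]); }


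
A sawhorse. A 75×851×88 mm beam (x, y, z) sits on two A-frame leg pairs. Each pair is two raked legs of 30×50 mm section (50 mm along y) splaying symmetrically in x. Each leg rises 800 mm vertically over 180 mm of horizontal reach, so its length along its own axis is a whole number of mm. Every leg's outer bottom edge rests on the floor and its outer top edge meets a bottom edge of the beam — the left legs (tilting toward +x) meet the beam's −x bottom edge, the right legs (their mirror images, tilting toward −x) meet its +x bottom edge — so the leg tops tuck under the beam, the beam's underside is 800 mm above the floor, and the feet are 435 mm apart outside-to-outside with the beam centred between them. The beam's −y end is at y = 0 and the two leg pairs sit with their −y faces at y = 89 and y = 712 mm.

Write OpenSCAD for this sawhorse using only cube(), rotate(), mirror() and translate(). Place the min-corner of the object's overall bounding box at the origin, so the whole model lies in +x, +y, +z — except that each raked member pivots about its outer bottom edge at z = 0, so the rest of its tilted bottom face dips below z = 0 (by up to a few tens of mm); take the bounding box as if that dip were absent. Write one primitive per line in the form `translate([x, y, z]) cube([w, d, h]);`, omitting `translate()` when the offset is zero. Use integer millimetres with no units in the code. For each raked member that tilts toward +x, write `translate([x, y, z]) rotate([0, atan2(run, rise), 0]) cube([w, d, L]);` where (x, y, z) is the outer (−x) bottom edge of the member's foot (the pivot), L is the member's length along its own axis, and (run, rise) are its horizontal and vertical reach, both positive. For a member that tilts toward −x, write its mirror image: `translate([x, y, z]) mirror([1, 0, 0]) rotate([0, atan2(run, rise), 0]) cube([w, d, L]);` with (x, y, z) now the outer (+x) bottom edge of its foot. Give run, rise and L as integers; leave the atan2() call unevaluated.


translate([180, 0, 800]) cube([75, 851, 88]);
translate([0, 89, 0]) rotate([0, atan2(180, 800), 0]) cube([30, 50, 820]);
translate([435, 89, 0]) mirror([1, 0, 0]) rotate([0, atan2(180, 800), 0]) cube([30, 50, 820]);
translate([0, 712, 0]) rotate([0, atan2(180, 800), 0]) cube([30, 50, 820]);
translate([435, 712, 0]) mirror([1, 0, 0]) rotate([0, atan2(180, 800), 0]) cube([30, 50, 820]);


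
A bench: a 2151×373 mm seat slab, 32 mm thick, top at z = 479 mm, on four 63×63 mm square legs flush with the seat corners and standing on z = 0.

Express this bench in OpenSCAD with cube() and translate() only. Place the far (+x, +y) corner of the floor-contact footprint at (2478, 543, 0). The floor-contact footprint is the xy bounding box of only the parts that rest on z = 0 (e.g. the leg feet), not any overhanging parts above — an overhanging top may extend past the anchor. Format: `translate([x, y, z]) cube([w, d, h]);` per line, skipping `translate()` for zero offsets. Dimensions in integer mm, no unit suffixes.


translate([327, 170, 447]) cube([2151, 373, 32]);
translate([327, 170, 0]) cube([63, 63, 447]);
translate([327, 480, 0]) cube([63, 63, 447]);
translate([2415, 170, 0]) cube([63, 63, 447]);
translate([2415, 480, 0]) cube([63, 63, 447]);


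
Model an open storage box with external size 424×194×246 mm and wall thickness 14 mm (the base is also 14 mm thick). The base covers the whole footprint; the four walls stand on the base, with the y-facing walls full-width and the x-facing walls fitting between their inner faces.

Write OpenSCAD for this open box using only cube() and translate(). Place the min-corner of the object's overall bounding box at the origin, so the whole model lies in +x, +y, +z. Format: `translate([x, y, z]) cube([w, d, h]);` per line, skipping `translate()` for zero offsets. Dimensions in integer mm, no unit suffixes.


cube([424, 194, 14]);
translate([0, 0, 14]) cube([424, 14, 232]);
translate([0, 180, 14]) cube([424, 14, 232]);
translate([0, 14, 14]) cube([14, 166, 232]);
translate([410, 14, 14]) cube([14, 166, 232]);


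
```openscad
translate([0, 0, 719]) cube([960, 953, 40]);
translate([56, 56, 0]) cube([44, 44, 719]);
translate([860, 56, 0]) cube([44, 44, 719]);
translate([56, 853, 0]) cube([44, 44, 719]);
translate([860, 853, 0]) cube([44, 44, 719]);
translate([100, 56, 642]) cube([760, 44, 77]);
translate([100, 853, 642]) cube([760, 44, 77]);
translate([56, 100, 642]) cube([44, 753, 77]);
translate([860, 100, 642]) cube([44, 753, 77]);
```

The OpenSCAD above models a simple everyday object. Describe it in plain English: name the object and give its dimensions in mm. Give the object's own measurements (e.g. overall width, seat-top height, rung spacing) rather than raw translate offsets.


A rectangular dining table. The top is 960×953×40 mm with its upper surface at z = 759 mm. It stands on four 44×44 mm square legs, each inset 56 mm from the nearest pair of top edges, running from the floor to the underside of the top. Four apron rails, 44 mm thick and 77 mm tall, run between adjacent legs with their top edges flush with the underside of the top and their outer faces flush with the legs' outer faces.


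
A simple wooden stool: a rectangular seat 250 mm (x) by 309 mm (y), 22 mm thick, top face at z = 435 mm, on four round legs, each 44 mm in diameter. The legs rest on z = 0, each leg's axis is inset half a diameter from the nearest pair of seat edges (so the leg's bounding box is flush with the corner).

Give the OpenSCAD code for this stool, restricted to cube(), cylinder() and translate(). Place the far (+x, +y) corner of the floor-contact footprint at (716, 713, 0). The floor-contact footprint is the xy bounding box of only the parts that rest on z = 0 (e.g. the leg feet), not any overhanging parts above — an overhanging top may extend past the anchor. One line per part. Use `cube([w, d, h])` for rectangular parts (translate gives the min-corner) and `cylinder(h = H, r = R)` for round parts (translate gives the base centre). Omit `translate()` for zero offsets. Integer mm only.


// leg_h = 435 - 22 = 413
translate([466, 404, 413]) cube([250, 309, 22]);
translate([488, 426, 0]) cylinder(h = 413, r = 22);
translate([694, 426, 0]) cylinder(h = 413, r = 22);
translate([488, 691, 0]) cylinder(h = 413, r = 22);
translate([694, 691, 0]) cylinder(h = 413, r = 22);


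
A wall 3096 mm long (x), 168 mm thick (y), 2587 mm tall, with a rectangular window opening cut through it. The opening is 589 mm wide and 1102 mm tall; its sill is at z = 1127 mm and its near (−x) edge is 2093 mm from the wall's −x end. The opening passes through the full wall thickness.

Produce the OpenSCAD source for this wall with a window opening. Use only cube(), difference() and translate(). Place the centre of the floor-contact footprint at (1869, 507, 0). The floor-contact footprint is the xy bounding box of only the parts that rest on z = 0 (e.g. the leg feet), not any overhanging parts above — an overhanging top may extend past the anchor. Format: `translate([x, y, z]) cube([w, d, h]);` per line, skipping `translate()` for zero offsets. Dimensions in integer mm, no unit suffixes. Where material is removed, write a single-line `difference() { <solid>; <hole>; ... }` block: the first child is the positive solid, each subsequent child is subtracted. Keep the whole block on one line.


difference() { translate([321, 423, 0]) cube([3096, 168, 2587]); translate([2414, 423, 1127]) cube([589, 168, 1102]); }


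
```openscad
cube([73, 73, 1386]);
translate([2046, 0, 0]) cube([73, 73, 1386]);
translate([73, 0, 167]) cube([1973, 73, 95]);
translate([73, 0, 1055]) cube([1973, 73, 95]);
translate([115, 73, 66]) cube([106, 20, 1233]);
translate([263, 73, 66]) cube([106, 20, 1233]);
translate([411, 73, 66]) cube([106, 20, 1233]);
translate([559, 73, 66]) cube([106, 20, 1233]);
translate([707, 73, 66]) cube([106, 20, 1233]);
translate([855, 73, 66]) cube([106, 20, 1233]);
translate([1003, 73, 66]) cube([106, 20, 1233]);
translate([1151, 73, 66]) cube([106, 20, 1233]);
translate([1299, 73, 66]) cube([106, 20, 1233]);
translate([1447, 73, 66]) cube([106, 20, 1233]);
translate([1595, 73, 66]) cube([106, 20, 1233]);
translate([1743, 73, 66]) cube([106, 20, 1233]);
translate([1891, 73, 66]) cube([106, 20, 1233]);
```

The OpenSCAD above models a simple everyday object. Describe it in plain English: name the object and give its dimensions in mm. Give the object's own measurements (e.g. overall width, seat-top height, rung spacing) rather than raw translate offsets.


A fence section. Two 73×73 mm posts, 1386 mm tall, stand on the floor with a clear span of 1973 mm between their inner faces. Two horizontal rails of 73×95 mm section span the gap between the posts with their undersides at z = 167 mm and z = 1055 mm, flush with the posts' −y face. 13 pickets, each 106 mm wide, 20 mm thick and 1233 mm tall, are fixed to the +y face of the rails with their bottoms at z = 66 mm, spaced across the span with a 42 mm gap after the −x post and between neighbouring pickets, with 49 mm left before the +x post.


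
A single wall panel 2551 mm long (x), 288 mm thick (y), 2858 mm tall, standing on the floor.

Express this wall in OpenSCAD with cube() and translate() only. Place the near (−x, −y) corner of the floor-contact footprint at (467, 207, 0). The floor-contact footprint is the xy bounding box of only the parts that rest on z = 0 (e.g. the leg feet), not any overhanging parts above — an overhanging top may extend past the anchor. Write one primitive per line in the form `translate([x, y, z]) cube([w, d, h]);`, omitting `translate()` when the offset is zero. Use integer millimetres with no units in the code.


translate([467, 207, 0]) cube([2551, 288, 2858]);


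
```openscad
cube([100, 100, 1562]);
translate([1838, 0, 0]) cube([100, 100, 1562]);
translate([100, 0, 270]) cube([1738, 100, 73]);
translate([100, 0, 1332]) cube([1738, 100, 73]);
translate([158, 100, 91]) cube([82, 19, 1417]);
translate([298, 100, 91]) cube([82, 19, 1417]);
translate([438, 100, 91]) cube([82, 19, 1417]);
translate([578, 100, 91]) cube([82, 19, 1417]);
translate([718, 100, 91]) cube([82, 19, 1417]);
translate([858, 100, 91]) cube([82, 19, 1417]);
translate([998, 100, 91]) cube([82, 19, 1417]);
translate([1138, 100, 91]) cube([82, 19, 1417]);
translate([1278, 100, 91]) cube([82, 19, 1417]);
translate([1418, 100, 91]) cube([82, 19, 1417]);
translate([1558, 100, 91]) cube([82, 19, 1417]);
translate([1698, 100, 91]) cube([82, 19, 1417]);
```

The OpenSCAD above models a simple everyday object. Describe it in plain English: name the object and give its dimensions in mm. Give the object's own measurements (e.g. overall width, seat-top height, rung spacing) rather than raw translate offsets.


A fence section. Two 100×100 mm posts, 1562 mm tall, stand on the floor with a clear span of 1738 mm between their inner faces. Two horizontal rails of 100×73 mm section span the gap between the posts with their undersides at z = 270 mm and z = 1332 mm, flush with the posts' −y face. 12 pickets, each 82 mm wide, 19 mm thick and 1417 mm tall, are fixed to the +y face of the rails with their bottoms at z = 91 mm, spaced across the span with a 58 mm gap after the −x post and between neighbouring pickets and before the +x post.


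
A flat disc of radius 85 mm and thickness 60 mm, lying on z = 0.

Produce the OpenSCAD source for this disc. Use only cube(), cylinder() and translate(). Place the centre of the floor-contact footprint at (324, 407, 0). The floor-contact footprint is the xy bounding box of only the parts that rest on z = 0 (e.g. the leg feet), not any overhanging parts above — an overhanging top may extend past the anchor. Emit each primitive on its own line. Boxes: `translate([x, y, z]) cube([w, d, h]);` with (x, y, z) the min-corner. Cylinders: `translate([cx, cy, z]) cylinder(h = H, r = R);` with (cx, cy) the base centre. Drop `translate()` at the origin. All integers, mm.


translate([324, 407, 0]) cylinder(h = 60, r = 85);


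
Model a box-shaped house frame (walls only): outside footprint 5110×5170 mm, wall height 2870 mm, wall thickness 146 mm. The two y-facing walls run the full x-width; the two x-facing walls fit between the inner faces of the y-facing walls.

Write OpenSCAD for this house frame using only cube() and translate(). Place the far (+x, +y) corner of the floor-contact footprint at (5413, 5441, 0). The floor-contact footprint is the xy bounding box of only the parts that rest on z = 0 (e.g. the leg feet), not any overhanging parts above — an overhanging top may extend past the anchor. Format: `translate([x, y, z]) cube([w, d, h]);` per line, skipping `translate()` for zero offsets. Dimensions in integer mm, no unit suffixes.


translate([303, 271, 0]) cube([5110, 146, 2870]);
translate([303, 5295, 0]) cube([5110, 146, 2870]);
translate([303, 417, 0]) cube([146, 4878, 2870]);
translate([5267, 417, 0]) cube([146, 4878, 2870]);


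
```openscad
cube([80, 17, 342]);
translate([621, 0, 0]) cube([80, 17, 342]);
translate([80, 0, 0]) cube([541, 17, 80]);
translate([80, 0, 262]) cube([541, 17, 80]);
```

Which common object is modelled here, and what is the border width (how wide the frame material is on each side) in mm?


A picture frame. The border width is 80 mm.

Four thin pieces enclosing a rectangular opening — a picture frame. The two full-height stiles are 342 mm tall; the top rail sits at z = 262 and is 80 mm tall, so the border above the opening is 342 − 262 = 80 mm, matching the stile x-width.


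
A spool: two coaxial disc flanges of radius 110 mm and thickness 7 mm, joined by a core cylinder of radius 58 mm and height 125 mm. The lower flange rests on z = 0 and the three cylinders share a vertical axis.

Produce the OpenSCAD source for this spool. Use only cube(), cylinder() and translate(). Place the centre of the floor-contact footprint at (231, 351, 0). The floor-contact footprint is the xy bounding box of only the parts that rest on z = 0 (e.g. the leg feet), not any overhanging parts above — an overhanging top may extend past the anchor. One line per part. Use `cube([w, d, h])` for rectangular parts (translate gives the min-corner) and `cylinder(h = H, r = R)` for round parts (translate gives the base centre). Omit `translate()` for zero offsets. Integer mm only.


translate([231, 351, 0]) cylinder(h = 7, r = 110);
translate([231, 351, 7]) cylinder(h = 125, r = 58);
translate([231, 351, 132]) cylinder(h = 7, r = 110);


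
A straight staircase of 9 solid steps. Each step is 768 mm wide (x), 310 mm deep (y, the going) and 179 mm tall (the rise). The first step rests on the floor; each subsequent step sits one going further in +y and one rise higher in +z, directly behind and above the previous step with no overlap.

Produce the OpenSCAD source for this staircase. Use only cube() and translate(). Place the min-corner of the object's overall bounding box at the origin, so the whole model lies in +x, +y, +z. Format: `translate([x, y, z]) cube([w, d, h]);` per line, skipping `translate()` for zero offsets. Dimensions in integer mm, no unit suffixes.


cube([768, 310, 179]);
translate([0, 310, 179]) cube([768, 310, 179]);
translate([0, 620, 358]) cube([768, 310, 179]);
translate([0, 930, 537]) cube([768, 310, 179]);
translate([0, 1240, 716]) cube([768, 310, 179]);
translate([0, 1550, 895]) cube([768, 310, 179]);
translate([0, 1860, 1074]) cube([768, 310, 179]);
translate([0, 2170, 1253]) cube([768, 310, 179]);
translate([0, 2480, 1432]) cube([768, 310, 179]);


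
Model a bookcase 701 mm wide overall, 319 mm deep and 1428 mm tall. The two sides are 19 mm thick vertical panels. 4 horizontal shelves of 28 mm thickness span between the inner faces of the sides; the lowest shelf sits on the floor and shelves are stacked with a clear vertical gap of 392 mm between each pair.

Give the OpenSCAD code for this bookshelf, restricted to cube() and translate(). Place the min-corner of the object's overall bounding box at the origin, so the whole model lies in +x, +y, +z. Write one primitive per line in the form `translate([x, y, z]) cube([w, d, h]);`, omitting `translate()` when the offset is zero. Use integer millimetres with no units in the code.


cube([19, 319, 1428]);
translate([682, 0, 0]) cube([19, 319, 1428]);
translate([19, 0, 0]) cube([663, 319, 28]);
translate([19, 0, 420]) cube([663, 319, 28]);
translate([19, 0, 840]) cube([663, 319, 28]);
translate([19, 0, 1260]) cube([663, 319, 28]);


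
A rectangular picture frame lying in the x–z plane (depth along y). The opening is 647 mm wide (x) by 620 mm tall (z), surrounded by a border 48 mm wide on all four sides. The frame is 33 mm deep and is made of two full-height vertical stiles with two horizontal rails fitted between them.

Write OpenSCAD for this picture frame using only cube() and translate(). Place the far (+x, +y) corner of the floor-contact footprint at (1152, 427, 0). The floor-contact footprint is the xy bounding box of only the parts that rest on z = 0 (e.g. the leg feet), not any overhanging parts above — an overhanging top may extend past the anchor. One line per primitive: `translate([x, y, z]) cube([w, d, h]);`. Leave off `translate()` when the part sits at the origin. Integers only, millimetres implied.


translate([409, 394, 0]) cube([48, 33, 716]);
translate([1104, 394, 0]) cube([48, 33, 716]);
translate([457, 394, 0]) cube([647, 33, 48]);
translate([457, 394, 668]) cube([647, 33, 48]);


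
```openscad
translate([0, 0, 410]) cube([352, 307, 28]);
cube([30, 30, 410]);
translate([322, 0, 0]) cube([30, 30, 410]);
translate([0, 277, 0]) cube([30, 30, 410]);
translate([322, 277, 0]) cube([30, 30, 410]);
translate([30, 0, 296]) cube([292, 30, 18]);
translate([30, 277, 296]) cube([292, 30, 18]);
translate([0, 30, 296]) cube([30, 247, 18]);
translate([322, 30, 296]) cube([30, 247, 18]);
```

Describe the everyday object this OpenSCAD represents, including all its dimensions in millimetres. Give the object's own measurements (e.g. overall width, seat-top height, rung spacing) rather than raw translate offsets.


A simple wooden stool: a rectangular seat 352 mm (x) by 307 mm (y), 28 mm thick, top face at z = 438 mm, on four square legs, each 30×30 mm in cross-section. The legs rest on z = 0, each flush with a corner of the seat. Four stretchers, 30 mm wide and 18 mm tall, connect adjacent legs with their undersides at z = 296 mm, each running between the inner faces of the legs it joins and aligned with the legs' outer faces on the other axis.


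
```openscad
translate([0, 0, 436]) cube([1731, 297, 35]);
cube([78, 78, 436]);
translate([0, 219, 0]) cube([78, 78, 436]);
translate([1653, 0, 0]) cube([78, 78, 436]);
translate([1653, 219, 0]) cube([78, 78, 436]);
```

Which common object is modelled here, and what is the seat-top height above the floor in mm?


A bench. The seat-top height is 471 mm.

A long slab on four corner posts — a bench. The slab sits at z = 436 with thickness 35, so the top is 436 + 35 = 471 mm.


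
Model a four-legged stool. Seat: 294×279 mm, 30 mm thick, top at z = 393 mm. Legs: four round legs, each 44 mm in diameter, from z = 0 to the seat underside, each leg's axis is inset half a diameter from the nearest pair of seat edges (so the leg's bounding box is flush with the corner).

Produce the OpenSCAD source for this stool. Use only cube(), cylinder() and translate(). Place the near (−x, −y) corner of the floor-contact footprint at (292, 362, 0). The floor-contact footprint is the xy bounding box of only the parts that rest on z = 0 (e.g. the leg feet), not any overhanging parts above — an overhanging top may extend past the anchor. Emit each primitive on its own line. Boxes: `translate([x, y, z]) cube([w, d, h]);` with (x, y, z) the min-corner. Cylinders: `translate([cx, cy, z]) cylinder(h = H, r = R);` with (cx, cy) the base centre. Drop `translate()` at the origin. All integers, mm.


translate([292, 362, 363]) cube([294, 279, 30]);
translate([314, 384, 0]) cylinder(h = 363, r = 22);
translate([564, 384, 0]) cylinder(h = 363, r = 22);
translate([314, 619, 0]) cylinder(h = 363, r = 22);
translate([564, 619, 0]) cylinder(h = 363, r = 22);


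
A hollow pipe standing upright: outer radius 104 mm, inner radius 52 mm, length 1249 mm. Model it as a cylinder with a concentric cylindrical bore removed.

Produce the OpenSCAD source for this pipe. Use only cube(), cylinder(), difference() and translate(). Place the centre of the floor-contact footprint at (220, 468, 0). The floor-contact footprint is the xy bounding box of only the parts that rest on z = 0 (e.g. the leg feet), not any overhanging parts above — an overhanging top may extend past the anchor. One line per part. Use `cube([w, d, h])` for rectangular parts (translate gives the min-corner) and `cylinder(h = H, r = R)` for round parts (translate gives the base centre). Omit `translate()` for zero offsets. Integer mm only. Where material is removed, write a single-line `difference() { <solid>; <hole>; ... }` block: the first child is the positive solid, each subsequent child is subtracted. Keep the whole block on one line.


difference() { translate([220, 468, 0]) cylinder(h = 1249, r = 104); translate([220, 468, 0]) cylinder(h = 1249, r = 52); }


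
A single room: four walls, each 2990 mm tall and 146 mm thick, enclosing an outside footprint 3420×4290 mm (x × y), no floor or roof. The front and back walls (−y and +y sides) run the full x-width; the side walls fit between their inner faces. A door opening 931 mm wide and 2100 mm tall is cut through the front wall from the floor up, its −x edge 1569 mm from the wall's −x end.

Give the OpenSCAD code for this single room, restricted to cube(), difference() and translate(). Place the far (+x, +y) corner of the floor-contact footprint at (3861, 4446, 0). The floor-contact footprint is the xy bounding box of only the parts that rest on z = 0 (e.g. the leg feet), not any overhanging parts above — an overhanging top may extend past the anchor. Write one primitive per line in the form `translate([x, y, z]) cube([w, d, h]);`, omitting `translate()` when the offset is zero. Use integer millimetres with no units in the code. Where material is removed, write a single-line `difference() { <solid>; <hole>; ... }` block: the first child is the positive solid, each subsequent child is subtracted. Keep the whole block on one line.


difference() { translate([441, 156, 0]) cube([3420, 146, 2990]); translate([2010, 156, 0]) cube([931, 146, 2100]); }
translate([441, 4300, 0]) cube([3420, 146, 2990]);
translate([441, 302, 0]) cube([146, 3998, 2990]);
translate([3715, 302, 0]) cube([146, 3998, 2990]);


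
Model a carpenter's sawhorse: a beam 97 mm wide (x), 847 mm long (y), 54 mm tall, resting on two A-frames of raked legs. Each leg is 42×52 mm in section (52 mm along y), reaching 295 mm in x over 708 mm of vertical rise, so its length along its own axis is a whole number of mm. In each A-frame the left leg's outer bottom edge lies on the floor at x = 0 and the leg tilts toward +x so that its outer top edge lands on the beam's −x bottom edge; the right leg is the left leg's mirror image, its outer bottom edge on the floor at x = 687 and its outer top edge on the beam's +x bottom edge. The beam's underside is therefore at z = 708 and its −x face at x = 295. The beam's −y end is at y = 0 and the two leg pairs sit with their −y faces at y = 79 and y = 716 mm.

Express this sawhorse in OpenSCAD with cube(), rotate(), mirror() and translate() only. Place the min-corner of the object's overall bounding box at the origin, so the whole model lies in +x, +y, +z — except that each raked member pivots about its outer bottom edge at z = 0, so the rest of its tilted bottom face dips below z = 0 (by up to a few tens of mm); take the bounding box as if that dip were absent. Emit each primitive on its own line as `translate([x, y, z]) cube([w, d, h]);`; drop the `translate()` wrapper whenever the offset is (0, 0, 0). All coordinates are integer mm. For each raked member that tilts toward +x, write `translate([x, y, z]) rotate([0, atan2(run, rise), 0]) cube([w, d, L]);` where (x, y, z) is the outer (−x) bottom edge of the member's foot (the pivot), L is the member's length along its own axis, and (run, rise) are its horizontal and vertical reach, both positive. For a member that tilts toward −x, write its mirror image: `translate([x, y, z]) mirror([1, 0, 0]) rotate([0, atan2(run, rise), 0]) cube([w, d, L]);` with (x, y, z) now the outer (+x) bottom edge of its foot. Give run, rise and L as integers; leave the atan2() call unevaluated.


// leg length = √(295² + 708²) = 767
// right-leg outer foot x = 2·295 + 97 = 687
// beam min-corner = (295, 0, 708)
translate([295, 0, 708]) cube([97, 847, 54]);
translate([0, 79, 0]) rotate([0, atan2(295, 708), 0]) cube([42, 52, 767]);
translate([687, 79, 0]) mirror([1, 0, 0]) rotate([0, atan2(295, 708), 0]) cube([42, 52, 767]);
translate([0, 716, 0]) rotate([0, atan2(295, 708), 0]) cube([42, 52, 767]);
translate([687, 716, 0]) mirror([1, 0, 0]) rotate([0, atan2(295, 708), 0]) cube([42, 52, 767]);
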